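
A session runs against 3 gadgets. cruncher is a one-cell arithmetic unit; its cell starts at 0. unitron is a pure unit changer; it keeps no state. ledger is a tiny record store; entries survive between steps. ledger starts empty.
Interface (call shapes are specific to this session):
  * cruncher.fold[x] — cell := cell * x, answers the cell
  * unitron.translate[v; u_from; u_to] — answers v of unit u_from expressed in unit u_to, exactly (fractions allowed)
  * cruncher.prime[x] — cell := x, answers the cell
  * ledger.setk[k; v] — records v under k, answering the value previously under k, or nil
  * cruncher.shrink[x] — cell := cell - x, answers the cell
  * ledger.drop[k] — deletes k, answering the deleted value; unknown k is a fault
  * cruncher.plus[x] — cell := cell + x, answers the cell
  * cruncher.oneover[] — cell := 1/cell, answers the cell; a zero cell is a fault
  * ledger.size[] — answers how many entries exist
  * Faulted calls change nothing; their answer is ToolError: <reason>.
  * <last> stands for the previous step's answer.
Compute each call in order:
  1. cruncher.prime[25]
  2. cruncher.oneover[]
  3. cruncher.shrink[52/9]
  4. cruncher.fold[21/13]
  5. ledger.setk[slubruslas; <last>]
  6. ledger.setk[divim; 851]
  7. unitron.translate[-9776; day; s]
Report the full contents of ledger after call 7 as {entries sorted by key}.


~$ cruncher.prime x: 25
[out] 25
~$ cruncher.oneover
[out] 1/25
~$ cruncher.shrink x: 52/9
[out] -1291/225
~$ cruncher.fold x: 21/13
[out] -9037/975
~$ ledger.setk k: slubruslas v: <last>
[out] nil
~$ ledger.setk k: divim v: 851
[out] nil
~$ unitron.translate v: -9776 u_from: day u_to: s
[out] -844646400

Answer: {divim=851, slubruslas=-9037/975}


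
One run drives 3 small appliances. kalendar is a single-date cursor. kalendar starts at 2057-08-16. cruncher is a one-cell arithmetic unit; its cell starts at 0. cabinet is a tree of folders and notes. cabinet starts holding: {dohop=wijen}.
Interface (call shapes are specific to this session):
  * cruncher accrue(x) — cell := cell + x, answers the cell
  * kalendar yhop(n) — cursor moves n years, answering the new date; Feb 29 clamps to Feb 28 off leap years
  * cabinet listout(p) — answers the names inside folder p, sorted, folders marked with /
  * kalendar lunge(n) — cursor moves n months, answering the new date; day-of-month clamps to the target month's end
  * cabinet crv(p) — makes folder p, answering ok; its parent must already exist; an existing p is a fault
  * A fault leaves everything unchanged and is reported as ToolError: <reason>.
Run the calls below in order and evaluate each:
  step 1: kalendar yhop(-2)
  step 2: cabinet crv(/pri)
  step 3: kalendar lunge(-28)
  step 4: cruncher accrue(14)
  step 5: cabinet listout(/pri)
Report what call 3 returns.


// 1. kalendar yhop(n=-2) : 2055-08-16
// 2. cabinet crv(p=/pri) : ok
// 3. kalendar lunge(n=-28) : 2053-04-16
// 4. cruncher accrue(x=14) : 14
// 5. cabinet listout(p=/pri) : []

Answer: 2053-04-16


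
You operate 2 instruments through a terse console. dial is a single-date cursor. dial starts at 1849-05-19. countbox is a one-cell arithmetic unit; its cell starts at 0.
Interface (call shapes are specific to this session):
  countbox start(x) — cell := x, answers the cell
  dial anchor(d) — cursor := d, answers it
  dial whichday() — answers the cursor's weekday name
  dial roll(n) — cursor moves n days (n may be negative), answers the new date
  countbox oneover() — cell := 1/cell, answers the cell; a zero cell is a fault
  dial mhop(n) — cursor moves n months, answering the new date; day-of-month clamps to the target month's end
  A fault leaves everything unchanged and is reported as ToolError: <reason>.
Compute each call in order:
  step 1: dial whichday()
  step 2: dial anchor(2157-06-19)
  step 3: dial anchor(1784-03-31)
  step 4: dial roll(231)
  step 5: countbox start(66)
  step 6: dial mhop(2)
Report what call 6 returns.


Answer: 1785-01-17

Derivation:
-> dial whichday()
<- Saturday
-> dial anchor(d: 2157-06-19)
<- 2157-06-19
-> dial anchor(d: 1784-03-31)
<- 1784-03-31
-> dial roll(n: 231)
<- 1784-11-17
-> countbox start(x: 66)
<- 66
-> dial mhop(n: 2)
<- 1785-01-17


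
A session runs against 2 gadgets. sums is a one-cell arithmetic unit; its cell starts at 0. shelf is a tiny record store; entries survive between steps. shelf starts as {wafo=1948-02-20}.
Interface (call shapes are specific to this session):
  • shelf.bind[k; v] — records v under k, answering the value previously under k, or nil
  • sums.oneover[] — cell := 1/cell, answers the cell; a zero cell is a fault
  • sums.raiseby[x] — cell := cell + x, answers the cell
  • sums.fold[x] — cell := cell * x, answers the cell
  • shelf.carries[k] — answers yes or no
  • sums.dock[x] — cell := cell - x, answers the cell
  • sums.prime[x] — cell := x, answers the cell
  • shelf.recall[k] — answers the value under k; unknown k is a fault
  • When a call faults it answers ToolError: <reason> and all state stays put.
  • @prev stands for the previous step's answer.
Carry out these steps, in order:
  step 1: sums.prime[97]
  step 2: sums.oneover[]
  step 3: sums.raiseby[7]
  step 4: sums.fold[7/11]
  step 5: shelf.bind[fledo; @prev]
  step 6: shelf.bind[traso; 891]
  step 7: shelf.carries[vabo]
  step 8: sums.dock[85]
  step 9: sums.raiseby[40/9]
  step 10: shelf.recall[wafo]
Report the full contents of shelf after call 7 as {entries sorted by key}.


> prime 97
:: 97
> oneover
:: 1/97
> raiseby 7
:: 680/97
> fold 7/11
:: 4760/1067
> bind fledo @prev
:: nil
> bind traso 891
:: nil
> carries vabo
:: no
> dock 85
:: -85935/1067
> raiseby 40/9
:: -730735/9603
> recall wafo
:: 1948-02-20

Answer: {fledo=4760/1067, traso=891, wafo=1948-02-20}


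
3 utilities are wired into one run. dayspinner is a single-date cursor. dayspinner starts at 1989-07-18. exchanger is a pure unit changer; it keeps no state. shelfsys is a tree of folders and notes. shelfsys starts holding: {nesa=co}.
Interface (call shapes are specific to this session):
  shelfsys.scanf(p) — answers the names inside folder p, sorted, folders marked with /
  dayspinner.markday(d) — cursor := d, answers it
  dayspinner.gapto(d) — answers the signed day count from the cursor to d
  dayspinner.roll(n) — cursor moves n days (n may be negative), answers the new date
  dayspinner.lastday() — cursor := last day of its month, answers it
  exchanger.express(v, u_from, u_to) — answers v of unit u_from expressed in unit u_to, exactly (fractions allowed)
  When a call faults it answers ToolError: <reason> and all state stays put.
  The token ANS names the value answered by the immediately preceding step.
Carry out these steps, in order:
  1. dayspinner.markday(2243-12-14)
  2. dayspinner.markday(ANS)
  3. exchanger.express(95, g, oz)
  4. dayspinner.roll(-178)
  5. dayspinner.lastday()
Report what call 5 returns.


Answer: 2243-06-30

Derivation:
Do: markday[d=2243-12-14]
See: 2243-12-14
Do: markday[d=ANS]
See: 2243-12-14
Do: express[v=95; u_from=g; u_to=oz]
See: 152000000/45359237
Do: roll[n=-178]
See: 2243-06-19
Do: lastday[]
See: 2243-06-30


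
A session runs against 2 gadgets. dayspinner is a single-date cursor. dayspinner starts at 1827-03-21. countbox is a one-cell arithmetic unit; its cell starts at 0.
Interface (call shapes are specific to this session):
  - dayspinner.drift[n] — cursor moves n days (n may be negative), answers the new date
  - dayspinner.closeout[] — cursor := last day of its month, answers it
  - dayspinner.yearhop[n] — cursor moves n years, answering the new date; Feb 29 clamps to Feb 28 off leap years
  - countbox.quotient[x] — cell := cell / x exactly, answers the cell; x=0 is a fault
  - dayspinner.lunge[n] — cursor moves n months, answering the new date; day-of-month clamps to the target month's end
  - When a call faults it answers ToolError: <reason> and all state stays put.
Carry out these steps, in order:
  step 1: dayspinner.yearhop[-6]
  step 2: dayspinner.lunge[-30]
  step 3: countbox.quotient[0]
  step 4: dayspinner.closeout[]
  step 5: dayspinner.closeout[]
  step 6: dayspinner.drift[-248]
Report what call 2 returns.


Answer: 1818-09-21

Derivation:
Using dayspinner.yearhop on -6, and observe 1821-03-21.
Invoking dayspinner.lunge on -30, — result: 1818-09-21.
Invoking countbox.quotient on 0, — result: ToolError: division by zero.
I invoke dayspinner.closeout(), giving 1818-09-30.
Next I call dayspinner.closeout: 1818-09-30.
I use dayspinner.drift on -248, and observe 1818-01-25.


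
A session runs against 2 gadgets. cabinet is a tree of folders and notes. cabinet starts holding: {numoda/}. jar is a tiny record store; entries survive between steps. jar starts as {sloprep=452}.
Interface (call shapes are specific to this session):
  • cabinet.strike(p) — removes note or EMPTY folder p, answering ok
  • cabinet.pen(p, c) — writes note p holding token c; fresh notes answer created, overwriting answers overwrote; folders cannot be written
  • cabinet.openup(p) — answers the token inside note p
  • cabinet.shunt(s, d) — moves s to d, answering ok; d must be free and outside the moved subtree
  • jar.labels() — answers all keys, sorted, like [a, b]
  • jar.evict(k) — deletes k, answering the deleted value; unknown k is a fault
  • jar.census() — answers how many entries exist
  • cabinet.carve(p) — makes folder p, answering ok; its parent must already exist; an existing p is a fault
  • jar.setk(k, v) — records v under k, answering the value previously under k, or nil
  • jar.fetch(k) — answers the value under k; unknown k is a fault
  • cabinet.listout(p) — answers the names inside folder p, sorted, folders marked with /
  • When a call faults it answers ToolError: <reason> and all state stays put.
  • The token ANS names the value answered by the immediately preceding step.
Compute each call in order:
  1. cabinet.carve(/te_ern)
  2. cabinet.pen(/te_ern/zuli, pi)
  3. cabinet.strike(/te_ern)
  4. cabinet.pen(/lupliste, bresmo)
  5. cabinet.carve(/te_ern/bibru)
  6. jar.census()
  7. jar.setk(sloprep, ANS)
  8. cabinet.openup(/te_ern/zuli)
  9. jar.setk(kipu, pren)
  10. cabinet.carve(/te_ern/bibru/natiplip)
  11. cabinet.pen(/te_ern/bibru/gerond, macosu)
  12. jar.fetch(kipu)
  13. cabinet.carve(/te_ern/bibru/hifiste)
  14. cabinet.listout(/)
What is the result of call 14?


Answer: [lupliste, numoda/, te_ern/]

Derivation:
-- 1. carve(p='/te_ern') => ok
-- 2. pen(p='/te_ern/zuli', c='pi') => created
-- 3. strike(p='/te_ern') => ToolError: not empty
-- 4. pen(p='/lupliste', c='bresmo') => created
-- 5. carve(p='/te_ern/bibru') => ok
-- 6. census() => 1
-- 7. setk(k='sloprep', v='ANS') => 452
-- 8. openup(p='/te_ern/zuli') => pi
-- 9. setk(k='kipu', v='pren') => nil
-- 10. carve(p='/te_ern/bibru/natiplip') => ok
-- 11. pen(p='/te_ern/bibru/gerond', c='macosu') => created
-- 12. fetch(k='kipu') => pren
-- 13. carve(p='/te_ern/bibru/hifiste') => ok
-- 14. listout(p='/') => [lupliste, numoda/, te_ern/]


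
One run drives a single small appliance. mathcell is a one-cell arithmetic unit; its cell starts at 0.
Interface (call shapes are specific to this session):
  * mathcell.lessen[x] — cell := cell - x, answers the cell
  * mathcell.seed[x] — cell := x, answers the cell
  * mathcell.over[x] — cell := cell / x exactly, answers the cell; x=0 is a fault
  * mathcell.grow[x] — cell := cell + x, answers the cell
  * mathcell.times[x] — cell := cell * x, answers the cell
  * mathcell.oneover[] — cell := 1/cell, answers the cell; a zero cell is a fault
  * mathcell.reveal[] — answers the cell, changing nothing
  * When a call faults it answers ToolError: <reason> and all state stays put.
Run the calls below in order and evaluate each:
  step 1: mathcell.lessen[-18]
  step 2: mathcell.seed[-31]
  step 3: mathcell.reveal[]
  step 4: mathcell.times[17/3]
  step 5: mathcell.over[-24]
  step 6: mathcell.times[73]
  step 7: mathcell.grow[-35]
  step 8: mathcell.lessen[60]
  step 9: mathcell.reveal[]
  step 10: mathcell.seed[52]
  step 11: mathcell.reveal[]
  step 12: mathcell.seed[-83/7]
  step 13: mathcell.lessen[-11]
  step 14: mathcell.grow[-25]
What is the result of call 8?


Answer: 31631/72

Derivation:
;; mathcell.lessen(-18) ~> 18
;; mathcell.seed(-31) ~> -31
;; mathcell.reveal() ~> -31
;; mathcell.times(17/3) ~> -527/3
;; mathcell.over(-24) ~> 527/72
;; mathcell.times(73) ~> 38471/72
;; mathcell.grow(-35) ~> 35951/72
;; mathcell.lessen(60) ~> 31631/72
;; mathcell.reveal() ~> 31631/72
;; mathcell.seed(52) ~> 52
;; mathcell.reveal() ~> 52
;; mathcell.seed(-83/7) ~> -83/7
;; mathcell.lessen(-11) ~> -6/7
;; mathcell.grow(-25) ~> -181/7


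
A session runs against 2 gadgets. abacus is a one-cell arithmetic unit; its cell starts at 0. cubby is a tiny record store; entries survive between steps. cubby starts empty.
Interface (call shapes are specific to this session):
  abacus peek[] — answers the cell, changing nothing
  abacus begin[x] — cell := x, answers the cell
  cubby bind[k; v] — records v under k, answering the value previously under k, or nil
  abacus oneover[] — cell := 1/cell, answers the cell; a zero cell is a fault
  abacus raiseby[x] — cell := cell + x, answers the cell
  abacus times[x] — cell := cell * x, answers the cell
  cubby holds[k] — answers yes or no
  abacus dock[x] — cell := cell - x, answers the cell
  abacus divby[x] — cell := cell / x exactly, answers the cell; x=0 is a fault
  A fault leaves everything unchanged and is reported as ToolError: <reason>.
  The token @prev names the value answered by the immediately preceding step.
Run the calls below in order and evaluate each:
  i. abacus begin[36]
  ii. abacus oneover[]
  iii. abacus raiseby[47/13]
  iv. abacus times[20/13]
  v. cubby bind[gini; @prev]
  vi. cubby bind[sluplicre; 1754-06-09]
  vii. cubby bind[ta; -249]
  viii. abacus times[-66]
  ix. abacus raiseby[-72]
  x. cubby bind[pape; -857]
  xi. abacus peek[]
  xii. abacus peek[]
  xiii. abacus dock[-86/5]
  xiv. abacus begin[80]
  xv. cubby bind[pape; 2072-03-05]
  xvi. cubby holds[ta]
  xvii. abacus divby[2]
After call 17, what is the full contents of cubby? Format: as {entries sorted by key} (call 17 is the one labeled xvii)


;; abacus begin(36) == 36
;; abacus oneover() == 1/36
;; abacus raiseby(47/13) == 1705/468
;; abacus times(20/13) == 8525/1521
;; cubby bind(gini, @prev) == nil
;; cubby bind(sluplicre, 1754-06-09) == nil
;; cubby bind(ta, -249) == nil
;; abacus times(-66) == -187550/507
;; abacus raiseby(-72) == -224054/507
;; cubby bind(pape, -857) == nil
;; abacus peek() == -224054/507
;; abacus peek() == -224054/507
;; abacus dock(-86/5) == -1076668/2535
;; abacus begin(80) == 80
;; cubby bind(pape, 2072-03-05) == -857
;; cubby holds(ta) == yes
;; abacus divby(2) == 40

Answer: {gini=8525/1521, pape=2072-03-05, sluplicre=1754-06-09, ta=-249}


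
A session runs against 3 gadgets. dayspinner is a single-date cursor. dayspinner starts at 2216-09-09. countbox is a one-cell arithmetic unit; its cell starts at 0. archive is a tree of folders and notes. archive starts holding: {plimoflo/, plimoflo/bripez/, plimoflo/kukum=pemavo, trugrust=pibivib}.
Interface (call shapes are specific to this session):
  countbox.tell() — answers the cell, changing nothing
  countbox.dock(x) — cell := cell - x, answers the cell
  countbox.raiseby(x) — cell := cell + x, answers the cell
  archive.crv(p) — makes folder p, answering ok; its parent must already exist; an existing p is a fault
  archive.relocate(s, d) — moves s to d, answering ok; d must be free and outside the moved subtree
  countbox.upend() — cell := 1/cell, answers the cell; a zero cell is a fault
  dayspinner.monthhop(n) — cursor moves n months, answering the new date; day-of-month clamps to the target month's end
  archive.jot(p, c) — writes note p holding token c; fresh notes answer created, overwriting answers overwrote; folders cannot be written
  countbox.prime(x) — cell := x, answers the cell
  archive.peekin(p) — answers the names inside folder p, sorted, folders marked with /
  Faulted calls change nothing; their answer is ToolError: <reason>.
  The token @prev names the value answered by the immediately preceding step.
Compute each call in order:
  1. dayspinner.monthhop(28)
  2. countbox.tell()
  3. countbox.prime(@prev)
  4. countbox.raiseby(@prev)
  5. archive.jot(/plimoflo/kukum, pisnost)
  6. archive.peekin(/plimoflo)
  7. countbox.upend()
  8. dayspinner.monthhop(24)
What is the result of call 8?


Answer: 2221-01-09

Derivation:
-- dayspinner.monthhop(n→28) => 2219-01-09
-- countbox.tell() => 0
-- countbox.prime(x→@prev) => 0
-- countbox.raiseby(x→@prev) => 0
-- archive.jot(p→/plimoflo/kukum, c→pisnost) => overwrote
-- archive.peekin(p→/plimoflo) => [bripez/, kukum]
-- countbox.upend() => ToolError: reciprocal of zero
-- dayspinner.monthhop(n→24) => 2221-01-09


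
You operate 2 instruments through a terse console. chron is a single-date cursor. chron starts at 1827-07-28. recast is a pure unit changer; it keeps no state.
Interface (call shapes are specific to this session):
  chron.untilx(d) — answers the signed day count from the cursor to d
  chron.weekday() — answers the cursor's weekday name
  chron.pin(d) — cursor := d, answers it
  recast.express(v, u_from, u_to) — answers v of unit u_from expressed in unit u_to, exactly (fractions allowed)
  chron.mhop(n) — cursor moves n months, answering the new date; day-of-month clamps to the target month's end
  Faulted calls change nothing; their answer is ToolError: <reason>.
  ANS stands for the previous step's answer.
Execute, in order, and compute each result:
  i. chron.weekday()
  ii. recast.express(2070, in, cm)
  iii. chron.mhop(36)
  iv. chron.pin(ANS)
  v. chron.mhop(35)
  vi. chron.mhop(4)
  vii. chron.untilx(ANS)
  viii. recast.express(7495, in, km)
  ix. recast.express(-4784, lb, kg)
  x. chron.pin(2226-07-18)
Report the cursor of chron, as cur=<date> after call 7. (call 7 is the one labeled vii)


$ weekday
= Saturday
$ express v='2070' u_from='in' u_to='cm'
= 26289/5
$ mhop n='36'
= 1830-07-28
$ pin d='ANS'
= 1830-07-28
$ mhop n='35'
= 1833-06-28
$ mhop n='4'
= 1833-10-28
$ untilx d='ANS'
= 0
$ express v='7495' u_from='in' u_to='km'
= 190373/1000000
$ express v='-4784' u_from='lb' u_to='kg'
= -13562411863/6250000
$ pin d='2226-07-18'
= 2226-07-18

Answer: cur=1833-10-28


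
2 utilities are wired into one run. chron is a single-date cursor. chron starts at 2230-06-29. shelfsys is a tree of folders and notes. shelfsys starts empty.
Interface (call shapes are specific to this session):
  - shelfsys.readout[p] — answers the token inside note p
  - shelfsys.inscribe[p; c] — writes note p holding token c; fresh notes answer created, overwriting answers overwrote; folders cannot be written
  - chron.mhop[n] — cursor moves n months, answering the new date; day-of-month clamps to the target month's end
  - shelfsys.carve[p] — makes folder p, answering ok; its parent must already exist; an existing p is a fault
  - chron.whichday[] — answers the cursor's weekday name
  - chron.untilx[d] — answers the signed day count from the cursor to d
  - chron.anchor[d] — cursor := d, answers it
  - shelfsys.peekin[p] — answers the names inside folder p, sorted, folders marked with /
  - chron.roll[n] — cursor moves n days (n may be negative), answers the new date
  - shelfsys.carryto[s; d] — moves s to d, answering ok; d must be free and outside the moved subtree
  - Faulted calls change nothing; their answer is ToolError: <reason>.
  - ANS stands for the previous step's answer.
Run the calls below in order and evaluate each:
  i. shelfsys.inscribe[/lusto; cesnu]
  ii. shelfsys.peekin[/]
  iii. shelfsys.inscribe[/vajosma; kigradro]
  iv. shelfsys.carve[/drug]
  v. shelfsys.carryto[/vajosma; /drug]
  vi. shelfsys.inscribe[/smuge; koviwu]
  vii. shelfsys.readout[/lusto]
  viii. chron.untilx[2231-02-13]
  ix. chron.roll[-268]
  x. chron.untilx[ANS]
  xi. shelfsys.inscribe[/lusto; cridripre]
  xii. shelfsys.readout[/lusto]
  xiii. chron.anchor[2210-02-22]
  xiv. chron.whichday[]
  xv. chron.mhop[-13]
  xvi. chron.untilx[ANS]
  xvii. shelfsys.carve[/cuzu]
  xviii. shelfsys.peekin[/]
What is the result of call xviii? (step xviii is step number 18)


Answer: [cuzu/, drug/, lusto, smuge, vajosma]

Derivation:
Act: shelfsys.inscribe[p='/lusto'; c='cesnu']
Obs: created
Act: shelfsys.peekin[p='/']
Obs: [lusto]
Act: shelfsys.inscribe[p='/vajosma'; c='kigradro']
Obs: created
Act: shelfsys.carve[p='/drug']
Obs: ok
Act: shelfsys.carryto[s='/vajosma'; d='/drug']
Obs: ToolError: exists
Act: shelfsys.inscribe[p='/smuge'; c='koviwu']
Obs: created
Act: shelfsys.readout[p='/lusto']
Obs: cesnu
Act: chron.untilx[d='2231-02-13']
Obs: 229
Act: chron.roll[n='-268']
Obs: 2229-10-04
Act: chron.untilx[d='ANS']
Obs: 0
Act: shelfsys.inscribe[p='/lusto'; c='cridripre']
Obs: overwrote
Act: shelfsys.readout[p='/lusto']
Obs: cridripre
Act: chron.anchor[d='2210-02-22']
Obs: 2210-02-22
Act: chron.whichday[]
Obs: Thursday
Act: chron.mhop[n='-13']
Obs: 2209-01-22
Act: chron.untilx[d='ANS']
Obs: 0
Act: shelfsys.carve[p='/cuzu']
Obs: ok
Act: shelfsys.peekin[p='/']
Obs: [cuzu/, drug/, lusto, smuge, vajosma]


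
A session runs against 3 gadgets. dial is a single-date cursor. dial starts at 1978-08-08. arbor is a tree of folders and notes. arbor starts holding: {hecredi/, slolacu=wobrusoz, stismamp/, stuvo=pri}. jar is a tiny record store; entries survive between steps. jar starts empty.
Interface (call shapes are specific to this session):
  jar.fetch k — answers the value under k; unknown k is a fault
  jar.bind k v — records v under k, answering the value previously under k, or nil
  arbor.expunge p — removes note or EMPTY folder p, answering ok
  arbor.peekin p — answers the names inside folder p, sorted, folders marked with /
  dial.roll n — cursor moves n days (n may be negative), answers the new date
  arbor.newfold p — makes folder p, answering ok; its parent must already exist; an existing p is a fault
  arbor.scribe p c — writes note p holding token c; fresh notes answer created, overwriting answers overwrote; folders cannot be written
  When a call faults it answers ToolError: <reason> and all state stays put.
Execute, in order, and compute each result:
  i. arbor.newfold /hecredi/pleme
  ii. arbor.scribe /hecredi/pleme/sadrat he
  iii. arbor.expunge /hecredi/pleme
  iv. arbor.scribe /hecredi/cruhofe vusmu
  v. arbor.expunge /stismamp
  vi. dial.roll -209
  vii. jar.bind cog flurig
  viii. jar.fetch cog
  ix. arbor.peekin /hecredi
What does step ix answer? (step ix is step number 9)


Answer: [cruhofe, pleme/]

Derivation:
>> arbor.newfold(p: /hecredi/pleme)
<< ok
>> arbor.scribe(p: /hecredi/pleme/sadrat, c: he)
<< created
>> arbor.expunge(p: /hecredi/pleme)
<< ToolError: not empty
>> arbor.scribe(p: /hecredi/cruhofe, c: vusmu)
<< created
>> arbor.expunge(p: /stismamp)
<< ok
>> dial.roll(n: -209)
<< 1978-01-11
>> jar.bind(k: cog, v: flurig)
<< nil
>> jar.fetch(k: cog)
<< flurig
>> arbor.peekin(p: /hecredi)
<< [cruhofe, pleme/]


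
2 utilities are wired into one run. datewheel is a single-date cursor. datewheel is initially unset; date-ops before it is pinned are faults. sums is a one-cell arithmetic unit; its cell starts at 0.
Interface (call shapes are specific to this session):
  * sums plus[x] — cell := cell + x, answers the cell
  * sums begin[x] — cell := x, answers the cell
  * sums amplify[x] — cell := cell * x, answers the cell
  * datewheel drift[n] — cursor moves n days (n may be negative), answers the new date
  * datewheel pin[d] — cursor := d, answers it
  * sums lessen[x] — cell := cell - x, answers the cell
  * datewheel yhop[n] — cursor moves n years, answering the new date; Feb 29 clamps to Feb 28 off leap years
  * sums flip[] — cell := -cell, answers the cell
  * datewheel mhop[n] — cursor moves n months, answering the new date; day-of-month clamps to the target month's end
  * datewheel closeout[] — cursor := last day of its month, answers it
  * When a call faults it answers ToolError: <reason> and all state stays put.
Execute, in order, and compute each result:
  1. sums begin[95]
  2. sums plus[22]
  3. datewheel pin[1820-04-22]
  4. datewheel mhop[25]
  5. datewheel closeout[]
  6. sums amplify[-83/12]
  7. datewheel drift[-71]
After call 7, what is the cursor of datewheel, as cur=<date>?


Answer: cur=1822-03-21

Derivation:
-- sums begin(x→95) => 95
-- sums plus(x→22) => 117
-- datewheel pin(d→1820-04-22) => 1820-04-22
-- datewheel mhop(n→25) => 1822-05-22
-- datewheel closeout() => 1822-05-31
-- sums amplify(x→-83/12) => -3237/4
-- datewheel drift(n→-71) => 1822-03-21


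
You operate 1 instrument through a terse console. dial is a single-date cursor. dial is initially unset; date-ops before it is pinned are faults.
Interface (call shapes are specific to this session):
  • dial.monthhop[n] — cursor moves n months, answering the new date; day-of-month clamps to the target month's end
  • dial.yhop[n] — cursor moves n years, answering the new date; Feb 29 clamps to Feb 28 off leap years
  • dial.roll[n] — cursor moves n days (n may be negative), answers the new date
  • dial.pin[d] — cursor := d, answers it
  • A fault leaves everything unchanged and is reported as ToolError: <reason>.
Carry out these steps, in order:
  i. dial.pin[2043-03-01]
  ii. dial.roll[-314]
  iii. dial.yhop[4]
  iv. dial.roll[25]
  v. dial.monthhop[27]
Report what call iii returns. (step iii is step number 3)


·→ pin(2043-03-01)
·← 2043-03-01
·→ roll(-314)
·← 2042-04-21
·→ yhop(4)
·← 2046-04-21
·→ roll(25)
·← 2046-05-16
·→ monthhop(27)
·← 2048-08-16

Answer: 2046-04-21


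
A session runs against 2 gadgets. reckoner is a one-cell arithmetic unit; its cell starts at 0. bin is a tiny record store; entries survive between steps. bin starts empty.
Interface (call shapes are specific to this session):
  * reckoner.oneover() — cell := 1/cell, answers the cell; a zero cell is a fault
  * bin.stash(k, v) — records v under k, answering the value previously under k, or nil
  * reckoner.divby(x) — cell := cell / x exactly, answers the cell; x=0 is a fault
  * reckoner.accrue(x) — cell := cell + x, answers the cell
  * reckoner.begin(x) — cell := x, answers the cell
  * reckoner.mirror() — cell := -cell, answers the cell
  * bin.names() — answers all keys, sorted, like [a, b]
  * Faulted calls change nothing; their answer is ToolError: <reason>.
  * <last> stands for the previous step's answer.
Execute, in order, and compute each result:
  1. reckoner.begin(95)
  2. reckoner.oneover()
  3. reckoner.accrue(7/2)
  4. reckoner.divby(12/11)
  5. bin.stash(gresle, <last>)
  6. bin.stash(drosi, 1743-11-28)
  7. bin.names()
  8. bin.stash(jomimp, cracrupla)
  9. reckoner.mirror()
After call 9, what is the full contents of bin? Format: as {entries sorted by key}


Answer: {drosi=1743-11-28, gresle=7337/2280, jomimp=cracrupla}

Derivation:
Invoking reckoner.begin passing x='95': 95.
Next I call reckoner.oneover(), and get 1/95.
I run reckoner.accrue passing x='7/2', — result: 667/190.
Invoking reckoner.divby passing x='12/11', — result: 7337/2280.
I try bin.stash passing k='gresle', v='<last>': nil.
Calling bin.stash passing k='drosi', v='1743-11-28': nil.
Then bin.names, — result: [drosi, gresle].
Calling bin.stash passing k='jomimp', v='cracrupla', which returns nil.
I run reckoner.mirror, and see -7337/2280.


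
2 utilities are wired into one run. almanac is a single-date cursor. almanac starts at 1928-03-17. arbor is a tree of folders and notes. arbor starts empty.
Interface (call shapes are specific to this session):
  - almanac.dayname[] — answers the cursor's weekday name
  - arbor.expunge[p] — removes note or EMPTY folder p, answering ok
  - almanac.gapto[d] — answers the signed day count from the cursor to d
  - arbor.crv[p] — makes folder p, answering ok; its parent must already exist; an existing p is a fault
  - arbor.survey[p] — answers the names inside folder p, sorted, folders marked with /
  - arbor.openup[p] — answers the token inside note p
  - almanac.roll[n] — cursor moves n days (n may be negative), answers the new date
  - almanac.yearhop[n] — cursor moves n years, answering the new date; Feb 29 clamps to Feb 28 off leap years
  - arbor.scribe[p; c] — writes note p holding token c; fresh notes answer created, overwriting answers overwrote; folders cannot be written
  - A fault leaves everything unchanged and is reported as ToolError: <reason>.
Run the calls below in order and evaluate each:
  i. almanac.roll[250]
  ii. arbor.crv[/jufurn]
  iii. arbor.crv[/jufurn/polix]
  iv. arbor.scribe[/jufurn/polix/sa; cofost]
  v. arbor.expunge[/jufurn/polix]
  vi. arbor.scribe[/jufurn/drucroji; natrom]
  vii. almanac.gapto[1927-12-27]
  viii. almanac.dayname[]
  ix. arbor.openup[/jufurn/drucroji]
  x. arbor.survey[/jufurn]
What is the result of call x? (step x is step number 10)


Answer: [drucroji, polix/]

Derivation:
Invoking almanac.roll on n→250, → 1928-11-22.
I call arbor.crv on p→/jufurn, giving ok.
Calling arbor.crv on p→/jufurn/polix, — result: ok.
Then arbor.scribe on p→/jufurn/polix/sa, c→cofost, — result: created.
I try arbor.expunge on p→/jufurn/polix, yielding ToolError: not empty.
Then arbor.scribe on p→/jufurn/drucroji, c→natrom, and see created.
Now I run almanac.gapto on d→1927-12-27, and observe -331.
Calling almanac.dayname, and see Thursday.
Invoking arbor.openup on p→/jufurn/drucroji, — result: natrom.
Using arbor.survey on p→/jufurn, and see [drucroji, polix/].


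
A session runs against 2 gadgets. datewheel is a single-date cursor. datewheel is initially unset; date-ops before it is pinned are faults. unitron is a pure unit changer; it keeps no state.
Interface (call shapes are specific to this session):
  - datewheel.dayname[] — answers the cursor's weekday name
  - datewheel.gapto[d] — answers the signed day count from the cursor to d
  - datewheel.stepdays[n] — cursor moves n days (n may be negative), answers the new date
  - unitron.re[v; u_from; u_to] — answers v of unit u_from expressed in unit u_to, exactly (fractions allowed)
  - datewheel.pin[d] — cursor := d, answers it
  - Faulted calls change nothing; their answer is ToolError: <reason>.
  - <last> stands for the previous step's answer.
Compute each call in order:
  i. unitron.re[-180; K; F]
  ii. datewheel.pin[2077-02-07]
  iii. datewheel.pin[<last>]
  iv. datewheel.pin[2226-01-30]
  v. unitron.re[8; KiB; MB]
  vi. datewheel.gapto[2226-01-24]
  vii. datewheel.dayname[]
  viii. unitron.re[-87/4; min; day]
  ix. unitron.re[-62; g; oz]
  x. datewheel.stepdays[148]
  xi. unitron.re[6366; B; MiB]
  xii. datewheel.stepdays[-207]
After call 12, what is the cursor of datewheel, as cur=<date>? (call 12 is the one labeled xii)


;; 1. unitron.re(-180, K, F) : -78367/100
;; 2. datewheel.pin(2077-02-07) : 2077-02-07
;; 3. datewheel.pin(<last>) : 2077-02-07
;; 4. datewheel.pin(2226-01-30) : 2226-01-30
;; 5. unitron.re(8, KiB, MB) : 128/15625
;; 6. datewheel.gapto(2226-01-24) : -6
;; 7. datewheel.dayname() : Monday
;; 8. unitron.re(-87/4, min, day) : -29/1920
;; 9. unitron.re(-62, g, oz) : -99200000/45359237
;; 10. datewheel.stepdays(148) : 2226-06-27
;; 11. unitron.re(6366, B, MiB) : 3183/524288
;; 12. datewheel.stepdays(-207) : 2225-12-02

Answer: cur=2225-12-02


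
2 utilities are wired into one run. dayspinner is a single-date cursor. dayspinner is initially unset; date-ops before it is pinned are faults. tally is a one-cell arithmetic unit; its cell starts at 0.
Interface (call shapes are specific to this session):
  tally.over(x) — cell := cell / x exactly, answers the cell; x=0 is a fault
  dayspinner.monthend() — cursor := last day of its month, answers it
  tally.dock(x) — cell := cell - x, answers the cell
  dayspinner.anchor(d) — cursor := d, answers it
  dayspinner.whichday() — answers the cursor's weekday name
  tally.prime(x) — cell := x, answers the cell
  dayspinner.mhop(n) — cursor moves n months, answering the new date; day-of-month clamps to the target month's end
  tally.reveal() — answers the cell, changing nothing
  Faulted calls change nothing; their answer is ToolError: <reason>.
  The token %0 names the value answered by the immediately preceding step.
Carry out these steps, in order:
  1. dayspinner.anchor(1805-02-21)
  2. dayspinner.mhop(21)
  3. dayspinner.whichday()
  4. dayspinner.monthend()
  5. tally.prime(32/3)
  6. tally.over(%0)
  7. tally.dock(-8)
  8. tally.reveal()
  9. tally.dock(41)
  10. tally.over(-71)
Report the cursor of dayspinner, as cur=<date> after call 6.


Answer: cur=1806-11-30

Derivation:
$ dayspinner.anchor d→1805-02-21
= 1805-02-21
$ dayspinner.mhop n→21
= 1806-11-21
$ dayspinner.whichday
= Friday
$ dayspinner.monthend
= 1806-11-30
$ tally.prime x→32/3
= 32/3
$ tally.over x→%0
= 1
$ tally.dock x→-8
= 9
$ tally.reveal
= 9
$ tally.dock x→41
= -32
$ tally.over x→-71
= 32/71


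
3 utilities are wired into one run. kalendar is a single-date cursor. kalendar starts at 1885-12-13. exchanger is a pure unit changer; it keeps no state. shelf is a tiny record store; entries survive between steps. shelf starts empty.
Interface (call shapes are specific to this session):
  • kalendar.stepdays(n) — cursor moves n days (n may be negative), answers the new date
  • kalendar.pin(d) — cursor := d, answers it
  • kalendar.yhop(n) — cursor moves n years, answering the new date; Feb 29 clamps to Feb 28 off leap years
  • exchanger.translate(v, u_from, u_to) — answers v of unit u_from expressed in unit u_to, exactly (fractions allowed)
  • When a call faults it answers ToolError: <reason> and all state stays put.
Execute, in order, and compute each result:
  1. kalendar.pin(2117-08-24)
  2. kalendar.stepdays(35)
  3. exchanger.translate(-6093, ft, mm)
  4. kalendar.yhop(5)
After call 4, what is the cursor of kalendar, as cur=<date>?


Next I call kalendar.pin(2117-08-24), → 2117-08-24.
Now I run kalendar.stepdays(35), which returns 2117-09-28.
I call exchanger.translate(-6093, ft, mm), and get -9285732/5.
Calling kalendar.yhop(5), which returns 2122-09-28.

Answer: cur=2122-09-28


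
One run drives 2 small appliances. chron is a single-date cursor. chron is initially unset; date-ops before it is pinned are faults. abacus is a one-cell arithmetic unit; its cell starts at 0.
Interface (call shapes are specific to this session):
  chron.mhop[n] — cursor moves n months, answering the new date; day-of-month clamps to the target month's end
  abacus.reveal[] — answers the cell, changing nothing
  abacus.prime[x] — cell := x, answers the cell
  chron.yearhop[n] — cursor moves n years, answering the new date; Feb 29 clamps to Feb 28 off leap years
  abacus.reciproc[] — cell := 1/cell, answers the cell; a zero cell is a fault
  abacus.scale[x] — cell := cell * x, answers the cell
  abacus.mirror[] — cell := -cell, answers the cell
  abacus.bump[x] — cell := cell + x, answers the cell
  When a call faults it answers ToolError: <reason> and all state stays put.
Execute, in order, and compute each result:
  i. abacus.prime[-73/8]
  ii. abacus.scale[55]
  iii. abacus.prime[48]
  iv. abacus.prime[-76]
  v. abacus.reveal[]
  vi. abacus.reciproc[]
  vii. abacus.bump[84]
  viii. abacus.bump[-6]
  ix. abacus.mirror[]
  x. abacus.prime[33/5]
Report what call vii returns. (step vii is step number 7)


Answer: 6383/76

Derivation:
! 1. abacus.prime(x=-73/8) ~> -73/8
! 2. abacus.scale(x=55) ~> -4015/8
! 3. abacus.prime(x=48) ~> 48
! 4. abacus.prime(x=-76) ~> -76
! 5. abacus.reveal() ~> -76
! 6. abacus.reciproc() ~> -1/76
! 7. abacus.bump(x=84) ~> 6383/76
! 8. abacus.bump(x=-6) ~> 5927/76
! 9. abacus.mirror() ~> -5927/76
! 10. abacus.prime(x=33/5) ~> 33/5


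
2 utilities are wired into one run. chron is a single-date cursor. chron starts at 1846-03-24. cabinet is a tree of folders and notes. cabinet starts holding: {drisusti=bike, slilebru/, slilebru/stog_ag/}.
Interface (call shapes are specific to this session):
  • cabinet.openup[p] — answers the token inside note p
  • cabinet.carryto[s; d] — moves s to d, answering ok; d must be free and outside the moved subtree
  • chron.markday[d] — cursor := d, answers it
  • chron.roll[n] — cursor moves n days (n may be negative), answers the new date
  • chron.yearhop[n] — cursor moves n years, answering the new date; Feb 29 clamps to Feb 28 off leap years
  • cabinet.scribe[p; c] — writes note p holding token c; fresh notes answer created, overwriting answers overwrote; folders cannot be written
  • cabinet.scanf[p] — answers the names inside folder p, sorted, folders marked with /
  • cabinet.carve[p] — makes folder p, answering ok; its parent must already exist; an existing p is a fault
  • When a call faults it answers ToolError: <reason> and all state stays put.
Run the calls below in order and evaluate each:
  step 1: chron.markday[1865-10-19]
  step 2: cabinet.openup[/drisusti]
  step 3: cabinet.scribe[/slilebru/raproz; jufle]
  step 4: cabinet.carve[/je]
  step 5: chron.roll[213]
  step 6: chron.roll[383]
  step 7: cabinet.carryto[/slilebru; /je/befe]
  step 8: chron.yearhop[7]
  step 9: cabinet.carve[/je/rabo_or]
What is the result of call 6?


$ markday 1865-10-19
[out] 1865-10-19
$ openup /drisusti
[out] bike
$ scribe /slilebru/raproz jufle
[out] created
$ carve /je
[out] ok
$ roll 213
[out] 1866-05-20
$ roll 383
[out] 1867-06-07
$ carryto /slilebru /je/befe
[out] ok
$ yearhop 7
[out] 1874-06-07
$ carve /je/rabo_or
[out] ok

Answer: 1867-06-07


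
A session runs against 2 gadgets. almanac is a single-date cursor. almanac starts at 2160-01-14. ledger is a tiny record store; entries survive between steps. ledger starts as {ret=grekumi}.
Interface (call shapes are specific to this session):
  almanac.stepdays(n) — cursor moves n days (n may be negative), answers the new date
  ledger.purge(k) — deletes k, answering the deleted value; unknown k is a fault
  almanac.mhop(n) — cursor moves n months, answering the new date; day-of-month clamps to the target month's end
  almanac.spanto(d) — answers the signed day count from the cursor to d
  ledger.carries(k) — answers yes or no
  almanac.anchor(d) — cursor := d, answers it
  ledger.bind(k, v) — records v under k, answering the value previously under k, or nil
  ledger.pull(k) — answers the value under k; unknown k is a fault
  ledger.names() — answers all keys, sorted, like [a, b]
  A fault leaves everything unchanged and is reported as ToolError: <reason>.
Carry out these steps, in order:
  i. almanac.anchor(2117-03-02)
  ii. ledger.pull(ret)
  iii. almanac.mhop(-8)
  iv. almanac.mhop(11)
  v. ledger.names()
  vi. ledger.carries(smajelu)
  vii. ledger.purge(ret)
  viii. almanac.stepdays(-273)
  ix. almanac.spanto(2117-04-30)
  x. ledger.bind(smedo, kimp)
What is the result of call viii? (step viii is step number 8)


→ almanac.anchor(2117-03-02)
← 2117-03-02
→ ledger.pull(ret)
← grekumi
→ almanac.mhop(-8)
← 2116-07-02
→ almanac.mhop(11)
← 2117-06-02
→ ledger.names()
← [ret]
→ ledger.carries(smajelu)
← no
→ ledger.purge(ret)
← grekumi
→ almanac.stepdays(-273)
← 2116-09-02
→ almanac.spanto(2117-04-30)
← 240
→ ledger.bind(smedo, kimp)
← nil

Answer: 2116-09-02


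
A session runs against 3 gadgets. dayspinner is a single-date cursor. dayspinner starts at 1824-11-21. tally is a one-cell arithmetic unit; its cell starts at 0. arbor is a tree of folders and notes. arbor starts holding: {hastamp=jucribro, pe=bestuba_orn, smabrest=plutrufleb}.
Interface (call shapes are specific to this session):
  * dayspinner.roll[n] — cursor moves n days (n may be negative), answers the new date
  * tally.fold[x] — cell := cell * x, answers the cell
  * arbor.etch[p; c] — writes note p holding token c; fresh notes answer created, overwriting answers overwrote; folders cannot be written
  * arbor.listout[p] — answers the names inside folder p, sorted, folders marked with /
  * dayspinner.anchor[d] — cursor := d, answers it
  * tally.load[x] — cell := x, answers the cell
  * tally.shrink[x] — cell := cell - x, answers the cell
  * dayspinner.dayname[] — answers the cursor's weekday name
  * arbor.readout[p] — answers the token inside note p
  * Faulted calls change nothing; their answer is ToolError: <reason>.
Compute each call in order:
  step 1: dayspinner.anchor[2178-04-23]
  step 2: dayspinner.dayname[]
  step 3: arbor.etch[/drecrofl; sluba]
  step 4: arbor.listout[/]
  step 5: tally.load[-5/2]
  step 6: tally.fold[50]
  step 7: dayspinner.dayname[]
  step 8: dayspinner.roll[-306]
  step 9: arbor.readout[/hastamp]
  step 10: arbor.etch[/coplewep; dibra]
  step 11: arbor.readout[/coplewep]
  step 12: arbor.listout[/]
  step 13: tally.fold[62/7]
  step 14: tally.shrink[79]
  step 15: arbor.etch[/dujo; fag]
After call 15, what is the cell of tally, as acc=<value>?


Answer: acc=-8303/7

Derivation:
·→ dayspinner.anchor(d→2178-04-23)
·← 2178-04-23
·→ dayspinner.dayname()
·← Thursday
·→ arbor.etch(p→/drecrofl, c→sluba)
·← created
·→ arbor.listout(p→/)
·← [drecrofl, hastamp, pe, smabrest]
·→ tally.load(x→-5/2)
·← -5/2
·→ tally.fold(x→50)
·← -125
·→ dayspinner.dayname()
·← Thursday
·→ dayspinner.roll(n→-306)
·← 2177-06-21
·→ arbor.readout(p→/hastamp)
·← jucribro
·→ arbor.etch(p→/coplewep, c→dibra)
·← created
·→ arbor.readout(p→/coplewep)
·← dibra
·→ arbor.listout(p→/)
·← [coplewep, drecrofl, hastamp, pe, smabrest]
·→ tally.fold(x→62/7)
·← -7750/7
·→ tally.shrink(x→79)
·← -8303/7
·→ arbor.etch(p→/dujo, c→fag)
·← created
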